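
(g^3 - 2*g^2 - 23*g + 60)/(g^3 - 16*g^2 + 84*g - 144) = (g^2 + 2*g - 15)/(g^2 - 12*g + 36)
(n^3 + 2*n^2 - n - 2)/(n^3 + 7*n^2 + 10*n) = (n^2 - 1)/(n*(n + 5))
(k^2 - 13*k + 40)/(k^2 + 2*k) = (k^2 - 13*k + 40)/(k*(k + 2))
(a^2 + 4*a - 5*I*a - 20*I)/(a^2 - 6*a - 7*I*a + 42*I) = (a^2 + a*(4 - 5*I) - 20*I)/(a^2 - a*(6 + 7*I) + 42*I)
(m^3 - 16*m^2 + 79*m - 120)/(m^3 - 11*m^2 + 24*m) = (m - 5)/m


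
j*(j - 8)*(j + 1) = j^3 - 7*j^2 - 8*j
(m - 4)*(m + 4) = m^2 - 16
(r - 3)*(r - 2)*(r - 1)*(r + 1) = r^4 - 5*r^3 + 5*r^2 + 5*r - 6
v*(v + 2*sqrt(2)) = v^2 + 2*sqrt(2)*v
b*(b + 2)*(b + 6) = b^3 + 8*b^2 + 12*b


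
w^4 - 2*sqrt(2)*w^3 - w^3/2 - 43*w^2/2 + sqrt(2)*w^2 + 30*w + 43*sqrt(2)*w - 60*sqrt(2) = (w - 4)*(w - 3/2)*(w + 5)*(w - 2*sqrt(2))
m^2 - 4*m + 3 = (m - 3)*(m - 1)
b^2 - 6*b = b*(b - 6)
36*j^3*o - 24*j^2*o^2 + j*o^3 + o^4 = o*(-3*j + o)*(-2*j + o)*(6*j + o)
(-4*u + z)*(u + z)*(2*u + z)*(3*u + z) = -24*u^4 - 38*u^3*z - 13*u^2*z^2 + 2*u*z^3 + z^4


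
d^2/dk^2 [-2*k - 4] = 0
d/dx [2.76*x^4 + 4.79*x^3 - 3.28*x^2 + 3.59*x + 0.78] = 11.04*x^3 + 14.37*x^2 - 6.56*x + 3.59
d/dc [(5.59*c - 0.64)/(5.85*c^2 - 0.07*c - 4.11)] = (-32.7015*c^2 + 7.488*c - 23.0197)/(34.2225*c^4 - 0.819*c^3 - 48.0821*c^2 + 0.5754*c + 16.8921)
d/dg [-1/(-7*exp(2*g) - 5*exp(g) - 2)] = (-14*exp(g) - 5)*exp(g)/(7*exp(2*g) + 5*exp(g) + 2)^2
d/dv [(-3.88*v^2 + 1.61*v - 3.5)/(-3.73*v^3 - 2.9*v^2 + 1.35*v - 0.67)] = (-14.4724*v^4 + 12.0106*v^3 - 39.734*v^2 - 15.1008*v + 3.6463)/(13.9129*v^6 + 21.634*v^5 - 1.661*v^4 - 2.8318*v^3 + 5.7085*v^2 - 1.809*v + 0.4489)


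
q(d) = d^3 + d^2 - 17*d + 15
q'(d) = 3*d^2 + 2*d - 17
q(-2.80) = 48.49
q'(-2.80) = 0.92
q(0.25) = 10.83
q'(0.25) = -16.31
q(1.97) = -6.96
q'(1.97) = -1.42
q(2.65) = -4.42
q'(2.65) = 9.37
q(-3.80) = 39.17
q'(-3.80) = 18.72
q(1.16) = -1.81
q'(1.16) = -10.64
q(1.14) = -1.60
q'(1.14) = -10.82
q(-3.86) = 38.01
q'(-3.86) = 19.98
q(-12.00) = -1365.00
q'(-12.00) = 391.00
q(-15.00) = -2880.00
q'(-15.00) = 628.00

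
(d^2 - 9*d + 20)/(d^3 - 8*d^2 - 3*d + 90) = (d - 4)/(d^2 - 3*d - 18)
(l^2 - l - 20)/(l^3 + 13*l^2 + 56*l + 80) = (l - 5)/(l^2 + 9*l + 20)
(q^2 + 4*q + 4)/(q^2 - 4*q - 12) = (q + 2)/(q - 6)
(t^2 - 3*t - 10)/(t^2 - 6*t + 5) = (t + 2)/(t - 1)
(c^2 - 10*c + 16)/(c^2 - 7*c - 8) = (c - 2)/(c + 1)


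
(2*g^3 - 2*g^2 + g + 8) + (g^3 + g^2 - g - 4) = 3*g^3 - g^2 + 4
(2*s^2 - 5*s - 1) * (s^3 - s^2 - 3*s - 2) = 2*s^5 - 7*s^4 - 2*s^3 + 12*s^2 + 13*s + 2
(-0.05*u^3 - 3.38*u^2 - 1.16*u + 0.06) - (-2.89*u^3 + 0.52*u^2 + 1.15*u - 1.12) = 2.84*u^3 - 3.9*u^2 - 2.31*u + 1.18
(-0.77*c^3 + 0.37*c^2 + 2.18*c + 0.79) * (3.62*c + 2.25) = -2.7874*c^4 - 0.3931*c^3 + 8.7241*c^2 + 7.7648*c + 1.7775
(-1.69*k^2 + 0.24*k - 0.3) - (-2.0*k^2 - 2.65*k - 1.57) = 0.31*k^2 + 2.89*k + 1.27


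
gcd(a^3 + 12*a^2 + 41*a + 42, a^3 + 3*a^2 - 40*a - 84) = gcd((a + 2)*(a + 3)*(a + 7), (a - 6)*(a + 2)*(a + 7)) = a^2 + 9*a + 14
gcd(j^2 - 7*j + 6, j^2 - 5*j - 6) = j - 6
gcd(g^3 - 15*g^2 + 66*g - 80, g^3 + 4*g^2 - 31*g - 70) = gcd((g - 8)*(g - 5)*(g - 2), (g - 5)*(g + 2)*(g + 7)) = g - 5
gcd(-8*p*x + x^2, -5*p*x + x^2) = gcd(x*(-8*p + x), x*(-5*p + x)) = x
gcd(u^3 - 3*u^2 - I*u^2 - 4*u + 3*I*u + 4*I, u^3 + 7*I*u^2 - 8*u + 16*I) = u - I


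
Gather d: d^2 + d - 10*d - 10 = d^2 - 9*d - 10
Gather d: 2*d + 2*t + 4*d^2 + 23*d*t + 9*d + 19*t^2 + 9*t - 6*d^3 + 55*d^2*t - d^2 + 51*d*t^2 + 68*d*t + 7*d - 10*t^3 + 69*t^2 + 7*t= -6*d^3 + d^2*(55*t + 3) + d*(51*t^2 + 91*t + 18) - 10*t^3 + 88*t^2 + 18*t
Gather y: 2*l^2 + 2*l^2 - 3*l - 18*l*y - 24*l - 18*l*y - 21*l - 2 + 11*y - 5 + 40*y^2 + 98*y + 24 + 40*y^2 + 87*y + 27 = 4*l^2 - 48*l + 80*y^2 + y*(196 - 36*l) + 44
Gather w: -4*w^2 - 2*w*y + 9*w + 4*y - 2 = -4*w^2 + w*(9 - 2*y) + 4*y - 2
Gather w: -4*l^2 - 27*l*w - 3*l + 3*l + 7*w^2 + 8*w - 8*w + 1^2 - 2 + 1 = -4*l^2 - 27*l*w + 7*w^2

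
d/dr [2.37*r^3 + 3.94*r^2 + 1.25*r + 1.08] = 7.11*r^2 + 7.88*r + 1.25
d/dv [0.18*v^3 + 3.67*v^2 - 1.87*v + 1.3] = 0.54*v^2 + 7.34*v - 1.87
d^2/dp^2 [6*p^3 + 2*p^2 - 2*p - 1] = 36*p + 4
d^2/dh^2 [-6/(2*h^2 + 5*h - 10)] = 12*(4*h^2 + 10*h - (4*h + 5)^2 - 20)/(2*h^2 + 5*h - 10)^3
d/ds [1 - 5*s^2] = -10*s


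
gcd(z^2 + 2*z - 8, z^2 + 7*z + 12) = z + 4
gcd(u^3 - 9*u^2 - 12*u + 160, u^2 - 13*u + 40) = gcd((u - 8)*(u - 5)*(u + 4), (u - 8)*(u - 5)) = u^2 - 13*u + 40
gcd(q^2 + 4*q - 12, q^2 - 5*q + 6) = q - 2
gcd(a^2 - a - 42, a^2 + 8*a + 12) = a + 6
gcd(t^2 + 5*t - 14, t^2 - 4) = t - 2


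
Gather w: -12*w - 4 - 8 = -12*w - 12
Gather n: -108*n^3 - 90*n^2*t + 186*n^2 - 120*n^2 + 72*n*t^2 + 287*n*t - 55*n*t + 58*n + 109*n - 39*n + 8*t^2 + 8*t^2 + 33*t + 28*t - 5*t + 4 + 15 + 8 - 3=-108*n^3 + n^2*(66 - 90*t) + n*(72*t^2 + 232*t + 128) + 16*t^2 + 56*t + 24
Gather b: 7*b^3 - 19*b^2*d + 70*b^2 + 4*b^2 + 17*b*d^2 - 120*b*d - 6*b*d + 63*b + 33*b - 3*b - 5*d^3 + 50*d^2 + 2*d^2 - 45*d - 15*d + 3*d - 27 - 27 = 7*b^3 + b^2*(74 - 19*d) + b*(17*d^2 - 126*d + 93) - 5*d^3 + 52*d^2 - 57*d - 54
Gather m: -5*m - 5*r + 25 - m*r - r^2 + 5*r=m*(-r - 5) - r^2 + 25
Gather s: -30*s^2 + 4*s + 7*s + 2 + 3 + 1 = -30*s^2 + 11*s + 6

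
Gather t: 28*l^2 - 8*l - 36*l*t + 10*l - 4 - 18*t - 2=28*l^2 + 2*l + t*(-36*l - 18) - 6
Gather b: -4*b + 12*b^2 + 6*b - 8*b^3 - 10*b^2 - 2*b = -8*b^3 + 2*b^2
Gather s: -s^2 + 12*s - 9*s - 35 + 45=-s^2 + 3*s + 10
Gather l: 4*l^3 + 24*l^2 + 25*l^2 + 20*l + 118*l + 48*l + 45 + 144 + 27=4*l^3 + 49*l^2 + 186*l + 216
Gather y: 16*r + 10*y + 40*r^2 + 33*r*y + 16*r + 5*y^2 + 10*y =40*r^2 + 32*r + 5*y^2 + y*(33*r + 20)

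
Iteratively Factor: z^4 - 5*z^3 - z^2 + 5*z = (z + 1)*(z^3 - 6*z^2 + 5*z) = (z - 1)*(z + 1)*(z^2 - 5*z) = (z - 5)*(z - 1)*(z + 1)*(z)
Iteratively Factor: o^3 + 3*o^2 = (o)*(o^2 + 3*o) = o^2*(o + 3)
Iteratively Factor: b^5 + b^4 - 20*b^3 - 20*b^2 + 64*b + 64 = (b + 2)*(b^4 - b^3 - 18*b^2 + 16*b + 32) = (b - 2)*(b + 2)*(b^3 + b^2 - 16*b - 16) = (b - 2)*(b + 1)*(b + 2)*(b^2 - 16) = (b - 4)*(b - 2)*(b + 1)*(b + 2)*(b + 4)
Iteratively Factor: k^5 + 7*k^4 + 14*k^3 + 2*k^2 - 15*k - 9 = (k + 3)*(k^4 + 4*k^3 + 2*k^2 - 4*k - 3) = (k + 3)^2*(k^3 + k^2 - k - 1) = (k + 1)*(k + 3)^2*(k^2 - 1) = (k - 1)*(k + 1)*(k + 3)^2*(k + 1)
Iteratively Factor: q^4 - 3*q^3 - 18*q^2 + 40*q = (q - 2)*(q^3 - q^2 - 20*q) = q*(q - 2)*(q^2 - q - 20) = q*(q - 2)*(q + 4)*(q - 5)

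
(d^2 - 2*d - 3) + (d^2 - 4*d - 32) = 2*d^2 - 6*d - 35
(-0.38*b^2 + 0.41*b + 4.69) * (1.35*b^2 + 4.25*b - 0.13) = -0.513*b^4 - 1.0615*b^3 + 8.1234*b^2 + 19.8792*b - 0.6097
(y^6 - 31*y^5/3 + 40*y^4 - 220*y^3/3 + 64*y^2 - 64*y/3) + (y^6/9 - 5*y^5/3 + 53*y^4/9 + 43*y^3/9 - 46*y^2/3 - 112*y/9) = 10*y^6/9 - 12*y^5 + 413*y^4/9 - 617*y^3/9 + 146*y^2/3 - 304*y/9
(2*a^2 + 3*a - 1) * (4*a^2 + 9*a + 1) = 8*a^4 + 30*a^3 + 25*a^2 - 6*a - 1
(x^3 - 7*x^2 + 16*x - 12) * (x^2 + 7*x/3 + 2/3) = x^5 - 14*x^4/3 + x^3/3 + 62*x^2/3 - 52*x/3 - 8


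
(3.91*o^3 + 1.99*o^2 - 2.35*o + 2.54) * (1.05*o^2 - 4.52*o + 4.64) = 4.1055*o^5 - 15.5837*o^4 + 6.6801*o^3 + 22.5226*o^2 - 22.3848*o + 11.7856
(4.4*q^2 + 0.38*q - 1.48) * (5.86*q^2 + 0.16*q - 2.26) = 25.784*q^4 + 2.9308*q^3 - 18.556*q^2 - 1.0956*q + 3.3448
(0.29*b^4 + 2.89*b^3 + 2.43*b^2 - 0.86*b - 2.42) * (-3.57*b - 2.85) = -1.0353*b^5 - 11.1438*b^4 - 16.9116*b^3 - 3.8553*b^2 + 11.0904*b + 6.897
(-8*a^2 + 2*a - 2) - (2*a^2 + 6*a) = -10*a^2 - 4*a - 2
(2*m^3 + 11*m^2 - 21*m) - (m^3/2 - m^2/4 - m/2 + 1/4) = 3*m^3/2 + 45*m^2/4 - 41*m/2 - 1/4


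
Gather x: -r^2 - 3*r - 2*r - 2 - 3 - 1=-r^2 - 5*r - 6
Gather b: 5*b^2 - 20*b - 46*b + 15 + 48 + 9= 5*b^2 - 66*b + 72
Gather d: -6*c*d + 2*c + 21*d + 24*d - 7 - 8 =2*c + d*(45 - 6*c) - 15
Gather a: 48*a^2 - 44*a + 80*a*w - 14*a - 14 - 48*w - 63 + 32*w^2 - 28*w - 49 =48*a^2 + a*(80*w - 58) + 32*w^2 - 76*w - 126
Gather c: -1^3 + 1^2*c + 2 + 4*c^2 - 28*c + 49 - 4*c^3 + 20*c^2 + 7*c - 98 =-4*c^3 + 24*c^2 - 20*c - 48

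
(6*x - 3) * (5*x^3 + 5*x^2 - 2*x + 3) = 30*x^4 + 15*x^3 - 27*x^2 + 24*x - 9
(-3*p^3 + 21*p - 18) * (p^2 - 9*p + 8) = -3*p^5 + 27*p^4 - 3*p^3 - 207*p^2 + 330*p - 144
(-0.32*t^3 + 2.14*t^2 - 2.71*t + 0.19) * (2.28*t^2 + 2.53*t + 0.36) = -0.7296*t^5 + 4.0696*t^4 - 0.879799999999999*t^3 - 5.6527*t^2 - 0.4949*t + 0.0684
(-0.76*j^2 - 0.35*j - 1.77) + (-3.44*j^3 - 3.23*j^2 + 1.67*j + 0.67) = -3.44*j^3 - 3.99*j^2 + 1.32*j - 1.1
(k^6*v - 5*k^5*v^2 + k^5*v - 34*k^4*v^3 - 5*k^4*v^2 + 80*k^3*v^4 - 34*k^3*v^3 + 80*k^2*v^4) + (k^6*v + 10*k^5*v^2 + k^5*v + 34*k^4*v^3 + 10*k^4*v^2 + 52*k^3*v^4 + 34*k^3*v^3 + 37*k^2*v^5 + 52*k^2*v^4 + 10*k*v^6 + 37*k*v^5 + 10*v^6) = 2*k^6*v + 5*k^5*v^2 + 2*k^5*v + 5*k^4*v^2 + 132*k^3*v^4 + 37*k^2*v^5 + 132*k^2*v^4 + 10*k*v^6 + 37*k*v^5 + 10*v^6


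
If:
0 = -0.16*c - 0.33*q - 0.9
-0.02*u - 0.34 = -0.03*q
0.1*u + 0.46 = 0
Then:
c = -22.68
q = 8.27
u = -4.60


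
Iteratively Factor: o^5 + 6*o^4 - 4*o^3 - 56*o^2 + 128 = (o + 2)*(o^4 + 4*o^3 - 12*o^2 - 32*o + 64) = (o + 2)*(o + 4)*(o^3 - 12*o + 16) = (o - 2)*(o + 2)*(o + 4)*(o^2 + 2*o - 8) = (o - 2)*(o + 2)*(o + 4)^2*(o - 2)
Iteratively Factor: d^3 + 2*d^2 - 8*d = (d + 4)*(d^2 - 2*d) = d*(d + 4)*(d - 2)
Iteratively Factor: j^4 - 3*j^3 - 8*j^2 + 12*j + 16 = (j + 2)*(j^3 - 5*j^2 + 2*j + 8) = (j + 1)*(j + 2)*(j^2 - 6*j + 8) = (j - 2)*(j + 1)*(j + 2)*(j - 4)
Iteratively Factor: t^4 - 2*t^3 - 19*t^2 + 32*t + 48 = (t - 4)*(t^3 + 2*t^2 - 11*t - 12) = (t - 4)*(t - 3)*(t^2 + 5*t + 4) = (t - 4)*(t - 3)*(t + 4)*(t + 1)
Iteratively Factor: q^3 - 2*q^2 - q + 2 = (q + 1)*(q^2 - 3*q + 2) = (q - 1)*(q + 1)*(q - 2)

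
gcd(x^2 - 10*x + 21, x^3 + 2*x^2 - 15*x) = x - 3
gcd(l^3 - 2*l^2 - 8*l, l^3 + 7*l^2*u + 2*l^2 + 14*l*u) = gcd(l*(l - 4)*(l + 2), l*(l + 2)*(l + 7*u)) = l^2 + 2*l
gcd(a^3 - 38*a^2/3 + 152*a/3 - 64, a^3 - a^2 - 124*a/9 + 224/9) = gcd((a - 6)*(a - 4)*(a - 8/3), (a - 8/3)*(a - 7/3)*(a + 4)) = a - 8/3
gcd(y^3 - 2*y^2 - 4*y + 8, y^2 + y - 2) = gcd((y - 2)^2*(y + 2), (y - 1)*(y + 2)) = y + 2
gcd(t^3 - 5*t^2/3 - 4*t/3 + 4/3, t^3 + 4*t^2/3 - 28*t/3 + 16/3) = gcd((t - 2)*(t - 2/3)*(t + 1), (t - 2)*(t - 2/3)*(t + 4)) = t^2 - 8*t/3 + 4/3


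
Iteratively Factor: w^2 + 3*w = (w)*(w + 3)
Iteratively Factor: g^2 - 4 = (g + 2)*(g - 2)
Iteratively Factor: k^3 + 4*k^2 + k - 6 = (k + 3)*(k^2 + k - 2) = (k + 2)*(k + 3)*(k - 1)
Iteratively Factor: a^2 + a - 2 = (a + 2)*(a - 1)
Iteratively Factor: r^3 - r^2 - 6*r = (r + 2)*(r^2 - 3*r) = r*(r + 2)*(r - 3)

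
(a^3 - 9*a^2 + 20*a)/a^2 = a - 9 + 20/a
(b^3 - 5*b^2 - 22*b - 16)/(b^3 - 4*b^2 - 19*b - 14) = (b - 8)/(b - 7)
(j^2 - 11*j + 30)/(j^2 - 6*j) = (j - 5)/j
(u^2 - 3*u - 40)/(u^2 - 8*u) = (u + 5)/u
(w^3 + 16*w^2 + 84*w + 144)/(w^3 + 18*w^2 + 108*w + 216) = (w + 4)/(w + 6)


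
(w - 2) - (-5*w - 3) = 6*w + 1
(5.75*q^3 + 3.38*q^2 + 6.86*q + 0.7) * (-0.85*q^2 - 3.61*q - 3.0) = -4.8875*q^5 - 23.6305*q^4 - 35.2828*q^3 - 35.4996*q^2 - 23.107*q - 2.1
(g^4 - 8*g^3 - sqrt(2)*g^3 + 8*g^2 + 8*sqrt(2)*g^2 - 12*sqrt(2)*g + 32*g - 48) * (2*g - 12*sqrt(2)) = 2*g^5 - 14*sqrt(2)*g^4 - 16*g^4 + 40*g^3 + 112*sqrt(2)*g^3 - 120*sqrt(2)*g^2 - 128*g^2 - 384*sqrt(2)*g + 192*g + 576*sqrt(2)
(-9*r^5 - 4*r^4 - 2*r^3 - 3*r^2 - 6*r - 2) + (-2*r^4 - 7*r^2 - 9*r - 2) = -9*r^5 - 6*r^4 - 2*r^3 - 10*r^2 - 15*r - 4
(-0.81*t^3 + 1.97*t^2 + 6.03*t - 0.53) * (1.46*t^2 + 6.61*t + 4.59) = -1.1826*t^5 - 2.4779*t^4 + 18.1076*t^3 + 48.1268*t^2 + 24.1744*t - 2.4327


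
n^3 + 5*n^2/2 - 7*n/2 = n*(n - 1)*(n + 7/2)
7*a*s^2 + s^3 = s^2*(7*a + s)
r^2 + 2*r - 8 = (r - 2)*(r + 4)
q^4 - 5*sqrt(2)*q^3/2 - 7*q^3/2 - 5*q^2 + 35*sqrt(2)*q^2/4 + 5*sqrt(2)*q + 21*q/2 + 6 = (q - 4)*(q + 1/2)*(q - 3*sqrt(2))*(q + sqrt(2)/2)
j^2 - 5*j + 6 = (j - 3)*(j - 2)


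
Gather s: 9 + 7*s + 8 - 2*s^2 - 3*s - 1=-2*s^2 + 4*s + 16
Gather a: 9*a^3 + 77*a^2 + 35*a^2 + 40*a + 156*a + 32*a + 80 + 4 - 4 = 9*a^3 + 112*a^2 + 228*a + 80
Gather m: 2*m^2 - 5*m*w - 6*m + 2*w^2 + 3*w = 2*m^2 + m*(-5*w - 6) + 2*w^2 + 3*w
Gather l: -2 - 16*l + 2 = -16*l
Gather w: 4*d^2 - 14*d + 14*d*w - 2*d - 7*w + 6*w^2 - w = 4*d^2 - 16*d + 6*w^2 + w*(14*d - 8)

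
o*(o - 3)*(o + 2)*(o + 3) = o^4 + 2*o^3 - 9*o^2 - 18*o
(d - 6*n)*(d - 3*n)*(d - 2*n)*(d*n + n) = d^4*n - 11*d^3*n^2 + d^3*n + 36*d^2*n^3 - 11*d^2*n^2 - 36*d*n^4 + 36*d*n^3 - 36*n^4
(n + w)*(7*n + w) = 7*n^2 + 8*n*w + w^2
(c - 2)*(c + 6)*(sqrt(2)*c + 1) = sqrt(2)*c^3 + c^2 + 4*sqrt(2)*c^2 - 12*sqrt(2)*c + 4*c - 12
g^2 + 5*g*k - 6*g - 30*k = (g - 6)*(g + 5*k)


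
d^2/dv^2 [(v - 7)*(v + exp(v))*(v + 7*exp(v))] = 8*v^2*exp(v) + 28*v*exp(2*v) - 24*v*exp(v) + 6*v - 168*exp(2*v) - 96*exp(v) - 14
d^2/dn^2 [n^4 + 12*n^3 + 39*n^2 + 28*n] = 12*n^2 + 72*n + 78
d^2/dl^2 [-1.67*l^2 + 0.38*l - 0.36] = -3.34000000000000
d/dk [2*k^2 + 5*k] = 4*k + 5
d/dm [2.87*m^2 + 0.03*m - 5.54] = 5.74*m + 0.03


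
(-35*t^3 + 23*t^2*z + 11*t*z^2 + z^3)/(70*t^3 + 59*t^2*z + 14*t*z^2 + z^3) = (-t + z)/(2*t + z)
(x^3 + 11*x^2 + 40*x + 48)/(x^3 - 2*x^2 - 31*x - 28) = (x^2 + 7*x + 12)/(x^2 - 6*x - 7)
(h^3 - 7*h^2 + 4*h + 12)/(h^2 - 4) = (h^2 - 5*h - 6)/(h + 2)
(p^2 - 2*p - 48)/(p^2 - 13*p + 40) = (p + 6)/(p - 5)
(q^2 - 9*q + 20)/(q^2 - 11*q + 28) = (q - 5)/(q - 7)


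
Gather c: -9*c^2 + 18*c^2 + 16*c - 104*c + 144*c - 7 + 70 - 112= 9*c^2 + 56*c - 49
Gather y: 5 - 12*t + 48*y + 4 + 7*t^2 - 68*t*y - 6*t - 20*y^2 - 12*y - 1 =7*t^2 - 18*t - 20*y^2 + y*(36 - 68*t) + 8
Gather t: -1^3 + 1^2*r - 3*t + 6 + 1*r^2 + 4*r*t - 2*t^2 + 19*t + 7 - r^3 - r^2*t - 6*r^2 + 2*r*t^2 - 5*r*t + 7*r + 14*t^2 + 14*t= -r^3 - 5*r^2 + 8*r + t^2*(2*r + 12) + t*(-r^2 - r + 30) + 12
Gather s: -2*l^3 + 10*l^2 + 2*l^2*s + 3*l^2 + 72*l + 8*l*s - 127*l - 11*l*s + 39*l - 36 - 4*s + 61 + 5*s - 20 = -2*l^3 + 13*l^2 - 16*l + s*(2*l^2 - 3*l + 1) + 5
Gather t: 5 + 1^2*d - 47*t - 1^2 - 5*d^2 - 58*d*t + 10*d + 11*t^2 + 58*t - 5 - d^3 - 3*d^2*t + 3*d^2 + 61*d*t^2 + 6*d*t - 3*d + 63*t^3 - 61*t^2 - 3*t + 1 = -d^3 - 2*d^2 + 8*d + 63*t^3 + t^2*(61*d - 50) + t*(-3*d^2 - 52*d + 8)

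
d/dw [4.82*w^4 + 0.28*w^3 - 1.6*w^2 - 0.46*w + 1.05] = 19.28*w^3 + 0.84*w^2 - 3.2*w - 0.46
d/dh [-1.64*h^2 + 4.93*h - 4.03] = 4.93 - 3.28*h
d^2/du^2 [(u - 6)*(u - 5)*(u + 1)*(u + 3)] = 12*u^2 - 42*u - 22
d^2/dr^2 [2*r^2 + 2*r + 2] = 4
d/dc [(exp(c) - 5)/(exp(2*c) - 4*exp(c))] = (-exp(2*c) + 10*exp(c) - 20)*exp(-c)/(exp(2*c) - 8*exp(c) + 16)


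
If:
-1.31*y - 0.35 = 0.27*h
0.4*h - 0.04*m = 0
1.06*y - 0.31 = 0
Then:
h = -2.72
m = -27.15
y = 0.29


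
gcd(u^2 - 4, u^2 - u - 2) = u - 2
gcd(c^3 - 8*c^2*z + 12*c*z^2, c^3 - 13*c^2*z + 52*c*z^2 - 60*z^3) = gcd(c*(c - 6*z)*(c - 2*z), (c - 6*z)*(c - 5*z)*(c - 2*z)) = c^2 - 8*c*z + 12*z^2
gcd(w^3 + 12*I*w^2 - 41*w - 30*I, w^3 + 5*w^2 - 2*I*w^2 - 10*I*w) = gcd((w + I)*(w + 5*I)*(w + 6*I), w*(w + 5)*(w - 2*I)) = 1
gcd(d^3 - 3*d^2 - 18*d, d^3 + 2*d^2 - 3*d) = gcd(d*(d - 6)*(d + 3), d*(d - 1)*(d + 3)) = d^2 + 3*d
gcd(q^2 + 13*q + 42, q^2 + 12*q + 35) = q + 7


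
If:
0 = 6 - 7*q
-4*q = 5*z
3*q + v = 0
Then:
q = 6/7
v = -18/7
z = -24/35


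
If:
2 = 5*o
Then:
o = 2/5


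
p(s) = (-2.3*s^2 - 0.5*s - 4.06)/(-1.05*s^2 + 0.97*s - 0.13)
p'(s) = (-4.6*s - 0.5)/(-1.05*s^2 + 0.97*s - 0.13) + (2.1*s - 0.97)*(-2.3*s^2 - 0.5*s - 4.06)/(-1.05*s^2 + 0.97*s - 0.13)^2 = (-2.756*s^2 - 7.928*s + 4.0032)/(1.1025*s^4 - 2.037*s^3 + 1.2139*s^2 - 0.2522*s + 0.0169)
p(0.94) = 44.95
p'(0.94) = -276.13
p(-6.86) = 1.94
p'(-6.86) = -0.02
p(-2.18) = 1.92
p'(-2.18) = 0.16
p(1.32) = 12.85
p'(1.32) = -24.42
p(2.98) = 3.96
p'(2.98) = -1.02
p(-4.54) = 1.88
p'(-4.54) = -0.02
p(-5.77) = 1.91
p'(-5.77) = -0.03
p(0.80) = 228.15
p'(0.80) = -6069.59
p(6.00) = 2.80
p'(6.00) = -0.14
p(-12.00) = 2.02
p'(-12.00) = -0.01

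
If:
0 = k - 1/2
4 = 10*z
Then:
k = 1/2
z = 2/5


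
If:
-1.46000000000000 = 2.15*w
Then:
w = -0.68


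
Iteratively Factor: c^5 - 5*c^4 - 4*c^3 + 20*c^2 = (c - 2)*(c^4 - 3*c^3 - 10*c^2) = c*(c - 2)*(c^3 - 3*c^2 - 10*c) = c^2*(c - 2)*(c^2 - 3*c - 10) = c^2*(c - 2)*(c + 2)*(c - 5)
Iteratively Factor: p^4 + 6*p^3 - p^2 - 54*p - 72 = (p + 2)*(p^3 + 4*p^2 - 9*p - 36) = (p + 2)*(p + 4)*(p^2 - 9) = (p - 3)*(p + 2)*(p + 4)*(p + 3)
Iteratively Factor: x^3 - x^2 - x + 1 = (x - 1)*(x^2 - 1) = (x - 1)*(x + 1)*(x - 1)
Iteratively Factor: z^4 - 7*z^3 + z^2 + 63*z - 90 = (z - 5)*(z^3 - 2*z^2 - 9*z + 18) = (z - 5)*(z - 2)*(z^2 - 9) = (z - 5)*(z - 3)*(z - 2)*(z + 3)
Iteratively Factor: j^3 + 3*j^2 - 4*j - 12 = (j + 3)*(j^2 - 4) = (j - 2)*(j + 3)*(j + 2)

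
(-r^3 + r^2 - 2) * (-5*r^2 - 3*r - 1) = 5*r^5 - 2*r^4 - 2*r^3 + 9*r^2 + 6*r + 2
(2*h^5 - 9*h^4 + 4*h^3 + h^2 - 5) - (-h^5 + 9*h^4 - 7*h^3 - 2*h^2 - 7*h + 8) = 3*h^5 - 18*h^4 + 11*h^3 + 3*h^2 + 7*h - 13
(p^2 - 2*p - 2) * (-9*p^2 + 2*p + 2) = -9*p^4 + 20*p^3 + 16*p^2 - 8*p - 4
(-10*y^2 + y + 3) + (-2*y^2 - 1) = -12*y^2 + y + 2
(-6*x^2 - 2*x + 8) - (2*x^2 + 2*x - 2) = -8*x^2 - 4*x + 10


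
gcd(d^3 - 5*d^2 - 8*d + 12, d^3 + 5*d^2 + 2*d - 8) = d^2 + d - 2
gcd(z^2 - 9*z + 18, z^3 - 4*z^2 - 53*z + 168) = z - 3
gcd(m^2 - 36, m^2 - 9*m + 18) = m - 6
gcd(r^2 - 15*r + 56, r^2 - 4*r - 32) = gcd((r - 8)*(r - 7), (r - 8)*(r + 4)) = r - 8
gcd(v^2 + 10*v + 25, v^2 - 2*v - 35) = v + 5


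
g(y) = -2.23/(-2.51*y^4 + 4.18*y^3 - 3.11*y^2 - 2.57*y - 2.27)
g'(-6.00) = 0.00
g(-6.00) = 0.00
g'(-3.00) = 0.01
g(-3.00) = 0.01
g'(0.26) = -0.82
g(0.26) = 0.72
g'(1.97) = -0.15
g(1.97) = 0.09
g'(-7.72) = 0.00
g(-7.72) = 0.00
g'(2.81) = -0.03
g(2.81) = 0.02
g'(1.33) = -0.32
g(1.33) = 0.24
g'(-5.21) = 0.00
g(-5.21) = 0.00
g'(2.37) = -0.07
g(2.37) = 0.05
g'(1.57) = -0.27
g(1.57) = 0.17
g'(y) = -2.23*(10.04*y^3 - 12.54*y^2 + 6.22*y + 2.57)/(-2.51*y^4 + 4.18*y^3 - 3.11*y^2 - 2.57*y - 2.27)^2 = (-22.3892*y^3 + 27.9642*y^2 - 13.8706*y - 5.7311)/(2.51*y^4 - 4.18*y^3 + 3.11*y^2 + 2.57*y + 2.27)^2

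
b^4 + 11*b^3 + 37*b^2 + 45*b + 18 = (b + 1)^2*(b + 3)*(b + 6)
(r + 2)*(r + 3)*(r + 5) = r^3 + 10*r^2 + 31*r + 30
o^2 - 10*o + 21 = (o - 7)*(o - 3)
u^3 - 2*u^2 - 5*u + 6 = (u - 3)*(u - 1)*(u + 2)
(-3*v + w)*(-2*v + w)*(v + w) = 6*v^3 + v^2*w - 4*v*w^2 + w^3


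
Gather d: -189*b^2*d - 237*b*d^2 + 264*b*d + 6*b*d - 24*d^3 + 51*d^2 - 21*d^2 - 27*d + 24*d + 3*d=-24*d^3 + d^2*(30 - 237*b) + d*(-189*b^2 + 270*b)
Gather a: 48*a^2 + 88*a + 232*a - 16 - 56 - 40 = 48*a^2 + 320*a - 112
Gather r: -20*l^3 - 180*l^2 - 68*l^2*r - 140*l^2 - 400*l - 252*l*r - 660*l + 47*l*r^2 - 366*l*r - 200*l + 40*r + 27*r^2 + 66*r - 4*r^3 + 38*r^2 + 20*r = -20*l^3 - 320*l^2 - 1260*l - 4*r^3 + r^2*(47*l + 65) + r*(-68*l^2 - 618*l + 126)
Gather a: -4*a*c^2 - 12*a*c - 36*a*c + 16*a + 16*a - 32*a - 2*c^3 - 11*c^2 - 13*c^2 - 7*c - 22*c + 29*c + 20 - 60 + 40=a*(-4*c^2 - 48*c) - 2*c^3 - 24*c^2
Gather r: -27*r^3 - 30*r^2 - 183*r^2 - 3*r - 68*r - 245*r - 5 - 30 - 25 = -27*r^3 - 213*r^2 - 316*r - 60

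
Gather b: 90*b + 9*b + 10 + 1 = 99*b + 11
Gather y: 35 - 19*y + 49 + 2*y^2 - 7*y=2*y^2 - 26*y + 84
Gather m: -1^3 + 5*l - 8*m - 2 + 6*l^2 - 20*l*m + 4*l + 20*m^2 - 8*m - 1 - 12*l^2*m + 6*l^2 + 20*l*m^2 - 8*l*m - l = 12*l^2 + 8*l + m^2*(20*l + 20) + m*(-12*l^2 - 28*l - 16) - 4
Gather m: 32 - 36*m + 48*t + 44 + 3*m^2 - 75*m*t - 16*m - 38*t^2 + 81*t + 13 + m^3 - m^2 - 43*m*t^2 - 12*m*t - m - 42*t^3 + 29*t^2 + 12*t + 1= m^3 + 2*m^2 + m*(-43*t^2 - 87*t - 53) - 42*t^3 - 9*t^2 + 141*t + 90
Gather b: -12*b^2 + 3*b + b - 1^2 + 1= -12*b^2 + 4*b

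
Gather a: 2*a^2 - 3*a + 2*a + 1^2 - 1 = 2*a^2 - a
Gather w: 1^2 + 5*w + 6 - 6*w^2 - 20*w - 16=-6*w^2 - 15*w - 9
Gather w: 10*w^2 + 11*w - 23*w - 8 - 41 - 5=10*w^2 - 12*w - 54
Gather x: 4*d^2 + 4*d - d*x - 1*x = 4*d^2 + 4*d + x*(-d - 1)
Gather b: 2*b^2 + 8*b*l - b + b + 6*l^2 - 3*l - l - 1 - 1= 2*b^2 + 8*b*l + 6*l^2 - 4*l - 2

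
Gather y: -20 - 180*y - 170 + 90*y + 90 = -90*y - 100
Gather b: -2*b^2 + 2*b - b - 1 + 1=-2*b^2 + b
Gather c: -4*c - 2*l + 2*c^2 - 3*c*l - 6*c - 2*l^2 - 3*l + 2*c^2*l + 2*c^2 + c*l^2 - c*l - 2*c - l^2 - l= c^2*(2*l + 4) + c*(l^2 - 4*l - 12) - 3*l^2 - 6*l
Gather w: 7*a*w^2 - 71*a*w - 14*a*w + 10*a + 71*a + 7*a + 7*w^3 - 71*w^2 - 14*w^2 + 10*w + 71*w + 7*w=88*a + 7*w^3 + w^2*(7*a - 85) + w*(88 - 85*a)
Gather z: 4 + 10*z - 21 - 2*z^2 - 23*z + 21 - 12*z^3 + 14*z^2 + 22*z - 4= -12*z^3 + 12*z^2 + 9*z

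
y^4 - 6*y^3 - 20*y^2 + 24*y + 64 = (y - 8)*(y - 2)*(y + 2)^2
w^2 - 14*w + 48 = (w - 8)*(w - 6)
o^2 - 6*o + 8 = (o - 4)*(o - 2)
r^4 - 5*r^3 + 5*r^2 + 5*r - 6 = (r - 3)*(r - 2)*(r - 1)*(r + 1)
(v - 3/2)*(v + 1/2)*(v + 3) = v^3 + 2*v^2 - 15*v/4 - 9/4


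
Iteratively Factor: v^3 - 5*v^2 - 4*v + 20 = (v - 5)*(v^2 - 4) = (v - 5)*(v + 2)*(v - 2)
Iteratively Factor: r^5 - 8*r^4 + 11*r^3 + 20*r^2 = (r - 4)*(r^4 - 4*r^3 - 5*r^2) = r*(r - 4)*(r^3 - 4*r^2 - 5*r) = r^2*(r - 4)*(r^2 - 4*r - 5) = r^2*(r - 5)*(r - 4)*(r + 1)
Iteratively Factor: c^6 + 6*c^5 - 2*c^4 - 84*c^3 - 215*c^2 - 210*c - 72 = (c + 3)*(c^5 + 3*c^4 - 11*c^3 - 51*c^2 - 62*c - 24) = (c + 1)*(c + 3)*(c^4 + 2*c^3 - 13*c^2 - 38*c - 24) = (c + 1)^2*(c + 3)*(c^3 + c^2 - 14*c - 24) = (c + 1)^2*(c + 3)^2*(c^2 - 2*c - 8) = (c - 4)*(c + 1)^2*(c + 3)^2*(c + 2)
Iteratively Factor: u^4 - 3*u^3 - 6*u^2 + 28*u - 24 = (u - 2)*(u^3 - u^2 - 8*u + 12) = (u - 2)*(u + 3)*(u^2 - 4*u + 4) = (u - 2)^2*(u + 3)*(u - 2)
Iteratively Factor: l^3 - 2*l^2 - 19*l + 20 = (l - 5)*(l^2 + 3*l - 4) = (l - 5)*(l + 4)*(l - 1)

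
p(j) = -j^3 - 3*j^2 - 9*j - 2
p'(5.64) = -138.27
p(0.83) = -12.11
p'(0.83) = -16.05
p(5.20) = -270.53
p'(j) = -3*j^2 - 6*j - 9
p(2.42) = -55.52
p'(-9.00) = -198.00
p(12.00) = -2270.00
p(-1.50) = 8.12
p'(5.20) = -121.32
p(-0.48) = 1.74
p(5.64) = -327.59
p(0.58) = -8.42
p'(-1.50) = -6.75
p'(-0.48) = -6.81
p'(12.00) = -513.00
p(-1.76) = 10.00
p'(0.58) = -13.49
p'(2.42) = -41.09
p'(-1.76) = -7.73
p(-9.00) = 565.00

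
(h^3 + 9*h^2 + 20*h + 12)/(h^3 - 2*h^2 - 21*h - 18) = (h^2 + 8*h + 12)/(h^2 - 3*h - 18)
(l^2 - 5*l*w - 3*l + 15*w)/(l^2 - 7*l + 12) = (l - 5*w)/(l - 4)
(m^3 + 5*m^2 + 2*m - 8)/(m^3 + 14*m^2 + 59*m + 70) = (m^2 + 3*m - 4)/(m^2 + 12*m + 35)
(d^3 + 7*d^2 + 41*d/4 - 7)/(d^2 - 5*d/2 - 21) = (d^2 + 7*d/2 - 2)/(d - 6)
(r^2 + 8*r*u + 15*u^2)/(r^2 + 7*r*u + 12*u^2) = (r + 5*u)/(r + 4*u)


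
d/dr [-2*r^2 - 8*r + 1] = -4*r - 8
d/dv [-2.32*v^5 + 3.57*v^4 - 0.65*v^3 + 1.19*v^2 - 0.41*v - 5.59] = -11.6*v^4 + 14.28*v^3 - 1.95*v^2 + 2.38*v - 0.41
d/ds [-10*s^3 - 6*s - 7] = -30*s^2 - 6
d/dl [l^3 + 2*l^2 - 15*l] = 3*l^2 + 4*l - 15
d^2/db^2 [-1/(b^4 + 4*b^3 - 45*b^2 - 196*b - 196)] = 2*(3*(2*b^2 + 4*b - 15)*(-b^4 - 4*b^3 + 45*b^2 + 196*b + 196) + 4*(2*b^3 + 6*b^2 - 45*b - 98)^2)/(-b^4 - 4*b^3 + 45*b^2 + 196*b + 196)^3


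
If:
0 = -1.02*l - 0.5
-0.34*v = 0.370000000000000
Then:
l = -0.49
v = -1.09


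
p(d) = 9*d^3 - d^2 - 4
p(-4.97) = -1133.57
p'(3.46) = 316.31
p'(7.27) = 1412.49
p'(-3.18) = 279.39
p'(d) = 27*d^2 - 2*d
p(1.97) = 60.93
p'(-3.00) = 249.00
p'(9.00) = 2169.00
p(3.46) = 356.82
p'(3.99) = 421.86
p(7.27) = 3401.31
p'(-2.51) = 175.12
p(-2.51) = -152.62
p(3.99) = 551.77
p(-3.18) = -303.53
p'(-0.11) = 0.55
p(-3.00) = -256.00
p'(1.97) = 100.84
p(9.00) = 6476.00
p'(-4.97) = 676.86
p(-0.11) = -4.02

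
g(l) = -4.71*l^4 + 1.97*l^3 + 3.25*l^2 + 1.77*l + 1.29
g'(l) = -18.84*l^3 + 5.91*l^2 + 6.5*l + 1.77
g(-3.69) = -933.19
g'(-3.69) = 1004.84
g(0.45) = 2.73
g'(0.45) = 4.17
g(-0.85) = -1.53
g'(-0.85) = 12.09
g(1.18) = 2.01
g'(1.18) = -13.29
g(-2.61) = -234.78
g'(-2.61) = 360.03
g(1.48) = -5.18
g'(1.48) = -36.74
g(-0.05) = 1.21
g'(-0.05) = 1.46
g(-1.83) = -55.96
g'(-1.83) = 125.13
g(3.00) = -292.47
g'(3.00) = -434.22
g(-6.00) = -6422.01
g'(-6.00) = 4244.97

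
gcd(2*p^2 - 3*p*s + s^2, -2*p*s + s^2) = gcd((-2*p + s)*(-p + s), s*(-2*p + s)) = 2*p - s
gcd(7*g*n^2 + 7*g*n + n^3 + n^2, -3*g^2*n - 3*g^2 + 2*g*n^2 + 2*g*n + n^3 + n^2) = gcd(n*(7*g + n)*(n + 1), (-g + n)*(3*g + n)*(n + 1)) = n + 1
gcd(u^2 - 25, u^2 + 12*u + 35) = u + 5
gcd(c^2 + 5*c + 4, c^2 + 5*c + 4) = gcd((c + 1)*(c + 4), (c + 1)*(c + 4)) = c^2 + 5*c + 4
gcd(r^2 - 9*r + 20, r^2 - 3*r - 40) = 1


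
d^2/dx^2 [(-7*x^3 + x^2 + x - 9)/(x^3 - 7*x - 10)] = 2*(x^6 - 144*x^5 - 453*x^4 - 266*x^3 - 1221*x^2 - 2370*x - 411)/(x^9 - 21*x^7 - 30*x^6 + 147*x^5 + 420*x^4 - 43*x^3 - 1470*x^2 - 2100*x - 1000)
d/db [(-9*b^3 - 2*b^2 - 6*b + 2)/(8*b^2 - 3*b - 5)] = 3*(-24*b^4 + 18*b^3 + 63*b^2 - 4*b + 12)/(64*b^4 - 48*b^3 - 71*b^2 + 30*b + 25)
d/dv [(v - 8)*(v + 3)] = 2*v - 5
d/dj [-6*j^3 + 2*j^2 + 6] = 2*j*(2 - 9*j)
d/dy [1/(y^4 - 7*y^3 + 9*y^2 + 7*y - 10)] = (-4*y^3 + 21*y^2 - 18*y - 7)/(y^4 - 7*y^3 + 9*y^2 + 7*y - 10)^2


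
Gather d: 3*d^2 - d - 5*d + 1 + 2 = 3*d^2 - 6*d + 3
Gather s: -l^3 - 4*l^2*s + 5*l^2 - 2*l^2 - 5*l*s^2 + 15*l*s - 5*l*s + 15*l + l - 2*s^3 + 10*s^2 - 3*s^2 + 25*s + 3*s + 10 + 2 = -l^3 + 3*l^2 + 16*l - 2*s^3 + s^2*(7 - 5*l) + s*(-4*l^2 + 10*l + 28) + 12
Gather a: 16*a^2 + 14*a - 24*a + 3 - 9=16*a^2 - 10*a - 6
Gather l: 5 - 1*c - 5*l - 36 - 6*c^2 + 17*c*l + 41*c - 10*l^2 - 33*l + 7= -6*c^2 + 40*c - 10*l^2 + l*(17*c - 38) - 24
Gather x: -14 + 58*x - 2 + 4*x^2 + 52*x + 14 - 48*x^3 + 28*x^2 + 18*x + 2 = -48*x^3 + 32*x^2 + 128*x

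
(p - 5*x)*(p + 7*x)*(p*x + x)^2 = p^4*x^2 + 2*p^3*x^3 + 2*p^3*x^2 - 35*p^2*x^4 + 4*p^2*x^3 + p^2*x^2 - 70*p*x^4 + 2*p*x^3 - 35*x^4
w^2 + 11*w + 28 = (w + 4)*(w + 7)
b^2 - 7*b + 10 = (b - 5)*(b - 2)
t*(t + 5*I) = t^2 + 5*I*t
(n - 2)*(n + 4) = n^2 + 2*n - 8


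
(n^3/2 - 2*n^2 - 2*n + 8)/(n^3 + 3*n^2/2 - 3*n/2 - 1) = (n^2 - 6*n + 8)/(2*n^2 - n - 1)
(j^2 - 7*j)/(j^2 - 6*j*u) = (j - 7)/(j - 6*u)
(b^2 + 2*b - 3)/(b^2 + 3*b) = (b - 1)/b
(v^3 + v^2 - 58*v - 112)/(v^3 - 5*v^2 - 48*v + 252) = (v^2 - 6*v - 16)/(v^2 - 12*v + 36)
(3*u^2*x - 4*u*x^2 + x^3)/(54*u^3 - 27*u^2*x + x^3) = x*(-u + x)/(-18*u^2 + 3*u*x + x^2)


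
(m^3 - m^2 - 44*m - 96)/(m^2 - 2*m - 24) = (m^2 - 5*m - 24)/(m - 6)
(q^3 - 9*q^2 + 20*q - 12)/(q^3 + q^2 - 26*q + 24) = (q^2 - 8*q + 12)/(q^2 + 2*q - 24)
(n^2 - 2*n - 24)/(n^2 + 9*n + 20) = (n - 6)/(n + 5)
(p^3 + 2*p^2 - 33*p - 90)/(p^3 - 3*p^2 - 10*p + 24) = (p^2 - p - 30)/(p^2 - 6*p + 8)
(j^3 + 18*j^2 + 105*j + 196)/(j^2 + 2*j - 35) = (j^2 + 11*j + 28)/(j - 5)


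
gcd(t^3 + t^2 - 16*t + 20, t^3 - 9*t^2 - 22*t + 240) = t + 5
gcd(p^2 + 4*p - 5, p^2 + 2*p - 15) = p + 5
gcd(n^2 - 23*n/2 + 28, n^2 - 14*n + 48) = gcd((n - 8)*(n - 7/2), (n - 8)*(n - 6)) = n - 8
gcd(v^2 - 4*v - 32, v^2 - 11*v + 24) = v - 8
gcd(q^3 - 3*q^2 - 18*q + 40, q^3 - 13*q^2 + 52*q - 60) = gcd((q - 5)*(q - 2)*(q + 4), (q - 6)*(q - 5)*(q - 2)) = q^2 - 7*q + 10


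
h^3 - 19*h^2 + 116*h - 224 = (h - 8)*(h - 7)*(h - 4)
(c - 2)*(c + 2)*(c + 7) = c^3 + 7*c^2 - 4*c - 28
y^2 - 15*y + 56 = (y - 8)*(y - 7)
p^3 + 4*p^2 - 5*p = p*(p - 1)*(p + 5)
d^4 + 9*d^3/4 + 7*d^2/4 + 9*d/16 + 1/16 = (d + 1/4)*(d + 1/2)^2*(d + 1)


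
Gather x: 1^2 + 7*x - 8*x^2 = -8*x^2 + 7*x + 1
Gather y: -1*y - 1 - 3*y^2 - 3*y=-3*y^2 - 4*y - 1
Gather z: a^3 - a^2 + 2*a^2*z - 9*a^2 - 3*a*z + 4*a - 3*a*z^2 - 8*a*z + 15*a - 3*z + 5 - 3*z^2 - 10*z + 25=a^3 - 10*a^2 + 19*a + z^2*(-3*a - 3) + z*(2*a^2 - 11*a - 13) + 30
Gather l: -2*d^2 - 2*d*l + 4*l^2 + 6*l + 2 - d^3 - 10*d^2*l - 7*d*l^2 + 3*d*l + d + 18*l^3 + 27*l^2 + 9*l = -d^3 - 2*d^2 + d + 18*l^3 + l^2*(31 - 7*d) + l*(-10*d^2 + d + 15) + 2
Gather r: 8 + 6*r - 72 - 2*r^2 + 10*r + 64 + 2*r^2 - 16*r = 0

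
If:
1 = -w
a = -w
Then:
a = 1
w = -1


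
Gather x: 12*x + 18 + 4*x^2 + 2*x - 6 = 4*x^2 + 14*x + 12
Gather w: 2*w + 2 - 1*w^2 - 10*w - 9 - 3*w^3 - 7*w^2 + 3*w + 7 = -3*w^3 - 8*w^2 - 5*w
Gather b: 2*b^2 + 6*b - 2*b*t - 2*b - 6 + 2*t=2*b^2 + b*(4 - 2*t) + 2*t - 6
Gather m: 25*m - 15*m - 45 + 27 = 10*m - 18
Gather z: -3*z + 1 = 1 - 3*z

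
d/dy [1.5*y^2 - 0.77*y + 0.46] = 3.0*y - 0.77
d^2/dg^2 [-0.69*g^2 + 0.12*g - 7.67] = -1.38000000000000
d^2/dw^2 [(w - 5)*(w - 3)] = 2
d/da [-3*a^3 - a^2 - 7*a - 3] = -9*a^2 - 2*a - 7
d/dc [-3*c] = -3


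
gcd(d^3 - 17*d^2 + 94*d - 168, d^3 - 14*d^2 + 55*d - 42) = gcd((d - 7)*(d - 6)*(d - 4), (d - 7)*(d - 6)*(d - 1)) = d^2 - 13*d + 42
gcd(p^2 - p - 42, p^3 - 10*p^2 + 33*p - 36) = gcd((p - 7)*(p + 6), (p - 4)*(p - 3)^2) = 1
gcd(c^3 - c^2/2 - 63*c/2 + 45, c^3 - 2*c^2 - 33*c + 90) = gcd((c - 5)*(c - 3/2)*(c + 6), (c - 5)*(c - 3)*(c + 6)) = c^2 + c - 30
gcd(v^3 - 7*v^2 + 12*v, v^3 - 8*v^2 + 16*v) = v^2 - 4*v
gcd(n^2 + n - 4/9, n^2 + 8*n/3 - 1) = n - 1/3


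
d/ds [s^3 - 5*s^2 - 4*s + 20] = 3*s^2 - 10*s - 4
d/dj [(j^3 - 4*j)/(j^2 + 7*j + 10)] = (j^2 + 10*j - 10)/(j^2 + 10*j + 25)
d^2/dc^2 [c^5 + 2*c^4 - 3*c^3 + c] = 2*c*(10*c^2 + 12*c - 9)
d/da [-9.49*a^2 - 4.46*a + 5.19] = -18.98*a - 4.46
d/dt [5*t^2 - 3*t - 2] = 10*t - 3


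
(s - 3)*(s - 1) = s^2 - 4*s + 3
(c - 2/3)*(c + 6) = c^2 + 16*c/3 - 4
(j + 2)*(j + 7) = j^2 + 9*j + 14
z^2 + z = z*(z + 1)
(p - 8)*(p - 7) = p^2 - 15*p + 56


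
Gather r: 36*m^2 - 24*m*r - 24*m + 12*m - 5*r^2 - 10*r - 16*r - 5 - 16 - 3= 36*m^2 - 12*m - 5*r^2 + r*(-24*m - 26) - 24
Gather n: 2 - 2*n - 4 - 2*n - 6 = -4*n - 8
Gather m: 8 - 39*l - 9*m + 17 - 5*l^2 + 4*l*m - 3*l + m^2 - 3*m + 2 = -5*l^2 - 42*l + m^2 + m*(4*l - 12) + 27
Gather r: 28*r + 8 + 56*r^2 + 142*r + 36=56*r^2 + 170*r + 44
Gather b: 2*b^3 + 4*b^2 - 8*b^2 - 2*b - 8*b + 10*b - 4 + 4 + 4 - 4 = 2*b^3 - 4*b^2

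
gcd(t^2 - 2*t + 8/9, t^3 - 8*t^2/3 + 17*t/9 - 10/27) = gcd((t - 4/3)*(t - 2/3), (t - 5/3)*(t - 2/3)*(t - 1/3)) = t - 2/3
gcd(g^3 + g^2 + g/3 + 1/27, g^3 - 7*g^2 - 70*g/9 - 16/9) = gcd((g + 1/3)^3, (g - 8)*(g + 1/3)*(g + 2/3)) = g + 1/3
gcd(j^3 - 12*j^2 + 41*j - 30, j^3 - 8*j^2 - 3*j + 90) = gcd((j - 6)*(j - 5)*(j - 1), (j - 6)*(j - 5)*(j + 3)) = j^2 - 11*j + 30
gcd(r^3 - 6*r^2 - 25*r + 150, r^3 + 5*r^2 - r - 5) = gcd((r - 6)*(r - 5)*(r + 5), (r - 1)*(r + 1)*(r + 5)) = r + 5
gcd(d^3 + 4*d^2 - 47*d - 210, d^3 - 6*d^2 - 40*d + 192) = d + 6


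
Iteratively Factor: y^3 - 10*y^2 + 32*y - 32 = (y - 4)*(y^2 - 6*y + 8) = (y - 4)*(y - 2)*(y - 4)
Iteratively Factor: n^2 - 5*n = (n)*(n - 5)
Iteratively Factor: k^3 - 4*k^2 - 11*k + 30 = (k - 2)*(k^2 - 2*k - 15) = (k - 2)*(k + 3)*(k - 5)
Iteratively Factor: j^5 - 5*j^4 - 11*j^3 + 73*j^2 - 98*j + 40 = (j - 5)*(j^4 - 11*j^2 + 18*j - 8) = (j - 5)*(j + 4)*(j^3 - 4*j^2 + 5*j - 2) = (j - 5)*(j - 2)*(j + 4)*(j^2 - 2*j + 1) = (j - 5)*(j - 2)*(j - 1)*(j + 4)*(j - 1)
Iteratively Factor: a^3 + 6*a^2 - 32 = (a - 2)*(a^2 + 8*a + 16) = (a - 2)*(a + 4)*(a + 4)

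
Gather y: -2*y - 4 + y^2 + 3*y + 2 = y^2 + y - 2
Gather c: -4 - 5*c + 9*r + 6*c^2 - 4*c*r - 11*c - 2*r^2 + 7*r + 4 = 6*c^2 + c*(-4*r - 16) - 2*r^2 + 16*r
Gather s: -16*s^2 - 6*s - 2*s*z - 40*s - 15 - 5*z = -16*s^2 + s*(-2*z - 46) - 5*z - 15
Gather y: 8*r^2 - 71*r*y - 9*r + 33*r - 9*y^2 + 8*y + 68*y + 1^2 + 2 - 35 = 8*r^2 + 24*r - 9*y^2 + y*(76 - 71*r) - 32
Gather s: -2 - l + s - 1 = -l + s - 3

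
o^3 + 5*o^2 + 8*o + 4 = (o + 1)*(o + 2)^2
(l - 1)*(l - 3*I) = l^2 - l - 3*I*l + 3*I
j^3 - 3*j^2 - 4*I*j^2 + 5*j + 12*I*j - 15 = (j - 3)*(j - 5*I)*(j + I)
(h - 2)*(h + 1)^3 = h^4 + h^3 - 3*h^2 - 5*h - 2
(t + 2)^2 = t^2 + 4*t + 4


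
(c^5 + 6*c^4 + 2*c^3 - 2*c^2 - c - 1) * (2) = 2*c^5 + 12*c^4 + 4*c^3 - 4*c^2 - 2*c - 2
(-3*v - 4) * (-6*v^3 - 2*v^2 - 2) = 18*v^4 + 30*v^3 + 8*v^2 + 6*v + 8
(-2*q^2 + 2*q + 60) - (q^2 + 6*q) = -3*q^2 - 4*q + 60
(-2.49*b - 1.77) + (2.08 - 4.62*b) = 0.31 - 7.11*b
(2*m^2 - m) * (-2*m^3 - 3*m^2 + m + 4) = -4*m^5 - 4*m^4 + 5*m^3 + 7*m^2 - 4*m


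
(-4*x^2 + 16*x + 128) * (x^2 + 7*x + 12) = -4*x^4 - 12*x^3 + 192*x^2 + 1088*x + 1536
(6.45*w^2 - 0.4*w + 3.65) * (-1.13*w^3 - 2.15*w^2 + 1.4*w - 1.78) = -7.2885*w^5 - 13.4155*w^4 + 5.7655*w^3 - 19.8885*w^2 + 5.822*w - 6.497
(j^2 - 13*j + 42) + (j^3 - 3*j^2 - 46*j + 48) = j^3 - 2*j^2 - 59*j + 90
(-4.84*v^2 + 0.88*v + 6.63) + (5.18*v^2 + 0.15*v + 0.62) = 0.34*v^2 + 1.03*v + 7.25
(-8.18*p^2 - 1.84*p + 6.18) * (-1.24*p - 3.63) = 10.1432*p^3 + 31.975*p^2 - 0.984*p - 22.4334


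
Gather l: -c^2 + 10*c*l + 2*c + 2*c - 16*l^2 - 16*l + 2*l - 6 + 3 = -c^2 + 4*c - 16*l^2 + l*(10*c - 14) - 3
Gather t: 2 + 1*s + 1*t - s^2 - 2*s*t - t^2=-s^2 + s - t^2 + t*(1 - 2*s) + 2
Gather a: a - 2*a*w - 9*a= a*(-2*w - 8)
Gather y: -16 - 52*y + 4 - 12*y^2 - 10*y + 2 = -12*y^2 - 62*y - 10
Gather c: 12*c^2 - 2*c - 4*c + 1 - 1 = 12*c^2 - 6*c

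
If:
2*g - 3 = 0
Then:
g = 3/2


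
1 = 1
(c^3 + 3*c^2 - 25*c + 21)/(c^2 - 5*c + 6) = (c^2 + 6*c - 7)/(c - 2)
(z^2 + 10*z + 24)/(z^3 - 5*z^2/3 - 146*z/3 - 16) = 3*(z + 4)/(3*z^2 - 23*z - 8)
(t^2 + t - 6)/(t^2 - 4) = (t + 3)/(t + 2)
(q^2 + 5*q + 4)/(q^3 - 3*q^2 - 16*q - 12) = (q + 4)/(q^2 - 4*q - 12)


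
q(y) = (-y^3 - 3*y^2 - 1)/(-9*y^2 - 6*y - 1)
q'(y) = (18*y + 6)*(-y^3 - 3*y^2 - 1)/(-9*y^2 - 6*y - 1)^2 + (-3*y^2 - 6*y)/(-9*y^2 - 6*y - 1)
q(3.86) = 0.65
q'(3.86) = 0.12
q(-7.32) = -0.52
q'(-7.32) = 0.12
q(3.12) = 0.56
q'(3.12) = 0.12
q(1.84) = 0.41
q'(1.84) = 0.12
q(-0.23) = 11.93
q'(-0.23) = -243.62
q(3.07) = 0.56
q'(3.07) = 0.12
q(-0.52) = 5.33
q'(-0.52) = 49.71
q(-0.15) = 3.52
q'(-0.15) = -41.13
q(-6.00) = -0.37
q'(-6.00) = 0.12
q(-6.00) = -0.37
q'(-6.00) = 0.12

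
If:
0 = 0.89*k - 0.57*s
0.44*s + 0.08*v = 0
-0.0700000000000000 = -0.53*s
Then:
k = 0.08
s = 0.13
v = -0.73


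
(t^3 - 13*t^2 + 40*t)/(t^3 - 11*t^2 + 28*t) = (t^2 - 13*t + 40)/(t^2 - 11*t + 28)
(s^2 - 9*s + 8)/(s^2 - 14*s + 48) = (s - 1)/(s - 6)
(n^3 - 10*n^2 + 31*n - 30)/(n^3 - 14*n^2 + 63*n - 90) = (n - 2)/(n - 6)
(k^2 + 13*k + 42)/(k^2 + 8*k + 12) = (k + 7)/(k + 2)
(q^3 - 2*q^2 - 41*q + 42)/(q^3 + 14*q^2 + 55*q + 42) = (q^2 - 8*q + 7)/(q^2 + 8*q + 7)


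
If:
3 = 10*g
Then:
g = 3/10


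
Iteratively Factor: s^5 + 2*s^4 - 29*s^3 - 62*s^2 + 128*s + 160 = (s + 1)*(s^4 + s^3 - 30*s^2 - 32*s + 160) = (s - 5)*(s + 1)*(s^3 + 6*s^2 - 32) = (s - 5)*(s - 2)*(s + 1)*(s^2 + 8*s + 16) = (s - 5)*(s - 2)*(s + 1)*(s + 4)*(s + 4)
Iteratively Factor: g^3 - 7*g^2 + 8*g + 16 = (g - 4)*(g^2 - 3*g - 4) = (g - 4)*(g + 1)*(g - 4)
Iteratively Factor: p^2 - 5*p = (p - 5)*(p)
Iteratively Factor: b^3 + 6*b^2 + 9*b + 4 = (b + 1)*(b^2 + 5*b + 4) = (b + 1)^2*(b + 4)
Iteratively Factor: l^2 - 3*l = (l)*(l - 3)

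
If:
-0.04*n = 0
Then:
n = 0.00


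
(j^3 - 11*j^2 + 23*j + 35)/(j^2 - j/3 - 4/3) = 3*(j^2 - 12*j + 35)/(3*j - 4)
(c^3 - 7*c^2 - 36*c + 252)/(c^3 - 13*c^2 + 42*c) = (c + 6)/c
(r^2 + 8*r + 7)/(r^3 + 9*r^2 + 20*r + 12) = (r + 7)/(r^2 + 8*r + 12)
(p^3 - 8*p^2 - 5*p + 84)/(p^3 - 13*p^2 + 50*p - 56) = (p + 3)/(p - 2)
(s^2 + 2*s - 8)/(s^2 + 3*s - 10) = (s + 4)/(s + 5)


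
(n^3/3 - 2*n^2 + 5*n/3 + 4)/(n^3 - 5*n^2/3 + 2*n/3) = (n^3 - 6*n^2 + 5*n + 12)/(n*(3*n^2 - 5*n + 2))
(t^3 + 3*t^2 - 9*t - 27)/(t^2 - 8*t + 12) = (t^3 + 3*t^2 - 9*t - 27)/(t^2 - 8*t + 12)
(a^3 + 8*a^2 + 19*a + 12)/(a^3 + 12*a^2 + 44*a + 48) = (a^2 + 4*a + 3)/(a^2 + 8*a + 12)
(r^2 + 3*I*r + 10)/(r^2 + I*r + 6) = (r + 5*I)/(r + 3*I)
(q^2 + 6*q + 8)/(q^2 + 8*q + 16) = (q + 2)/(q + 4)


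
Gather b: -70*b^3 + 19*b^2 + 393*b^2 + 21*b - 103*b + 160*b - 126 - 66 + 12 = -70*b^3 + 412*b^2 + 78*b - 180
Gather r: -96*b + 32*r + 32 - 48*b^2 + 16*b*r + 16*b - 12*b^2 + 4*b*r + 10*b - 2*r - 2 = -60*b^2 - 70*b + r*(20*b + 30) + 30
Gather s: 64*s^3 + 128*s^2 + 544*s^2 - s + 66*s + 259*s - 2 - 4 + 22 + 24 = 64*s^3 + 672*s^2 + 324*s + 40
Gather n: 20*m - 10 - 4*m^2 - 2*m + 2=-4*m^2 + 18*m - 8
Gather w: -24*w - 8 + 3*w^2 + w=3*w^2 - 23*w - 8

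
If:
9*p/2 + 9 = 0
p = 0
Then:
No Solution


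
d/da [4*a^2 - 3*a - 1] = 8*a - 3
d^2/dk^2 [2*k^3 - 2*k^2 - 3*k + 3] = 12*k - 4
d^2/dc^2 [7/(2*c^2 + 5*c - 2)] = 14*(-4*c^2 - 10*c + (4*c + 5)^2 + 4)/(2*c^2 + 5*c - 2)^3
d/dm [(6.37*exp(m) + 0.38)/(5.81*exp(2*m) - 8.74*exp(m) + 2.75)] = (-37.0097*exp(2*m) - 4.4156*exp(m) + 20.8387)*exp(m)/(33.7561*exp(4*m) - 101.5588*exp(3*m) + 108.3426*exp(2*m) - 48.07*exp(m) + 7.5625)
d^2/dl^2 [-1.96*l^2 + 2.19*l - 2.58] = -3.92000000000000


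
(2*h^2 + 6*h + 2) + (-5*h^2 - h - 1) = -3*h^2 + 5*h + 1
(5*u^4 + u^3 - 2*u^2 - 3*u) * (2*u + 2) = 10*u^5 + 12*u^4 - 2*u^3 - 10*u^2 - 6*u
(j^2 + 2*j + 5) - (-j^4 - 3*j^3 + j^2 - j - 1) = j^4 + 3*j^3 + 3*j + 6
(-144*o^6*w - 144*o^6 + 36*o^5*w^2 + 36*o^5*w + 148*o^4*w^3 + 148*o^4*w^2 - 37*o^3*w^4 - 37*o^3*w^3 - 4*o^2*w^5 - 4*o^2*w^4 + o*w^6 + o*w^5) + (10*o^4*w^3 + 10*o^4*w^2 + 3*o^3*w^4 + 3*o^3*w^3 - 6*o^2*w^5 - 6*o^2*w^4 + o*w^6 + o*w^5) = -144*o^6*w - 144*o^6 + 36*o^5*w^2 + 36*o^5*w + 158*o^4*w^3 + 158*o^4*w^2 - 34*o^3*w^4 - 34*o^3*w^3 - 10*o^2*w^5 - 10*o^2*w^4 + 2*o*w^6 + 2*o*w^5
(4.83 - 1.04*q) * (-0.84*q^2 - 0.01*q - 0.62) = 0.8736*q^3 - 4.0468*q^2 + 0.5965*q - 2.9946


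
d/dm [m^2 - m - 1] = 2*m - 1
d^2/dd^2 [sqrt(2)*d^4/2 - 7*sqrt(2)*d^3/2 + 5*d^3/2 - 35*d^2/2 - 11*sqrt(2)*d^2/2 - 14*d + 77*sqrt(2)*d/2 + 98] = 6*sqrt(2)*d^2 - 21*sqrt(2)*d + 15*d - 35 - 11*sqrt(2)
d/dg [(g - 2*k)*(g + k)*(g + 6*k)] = 3*g^2 + 10*g*k - 8*k^2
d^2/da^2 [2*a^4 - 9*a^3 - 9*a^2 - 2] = 24*a^2 - 54*a - 18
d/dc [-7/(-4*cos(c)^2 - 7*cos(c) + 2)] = 7*(8*cos(c) + 7)*sin(c)/(4*cos(c)^2 + 7*cos(c) - 2)^2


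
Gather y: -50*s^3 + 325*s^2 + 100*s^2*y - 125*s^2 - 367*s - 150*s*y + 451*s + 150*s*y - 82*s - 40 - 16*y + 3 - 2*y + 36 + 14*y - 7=-50*s^3 + 200*s^2 + 2*s + y*(100*s^2 - 4) - 8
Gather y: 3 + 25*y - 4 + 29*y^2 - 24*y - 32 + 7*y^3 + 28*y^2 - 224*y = 7*y^3 + 57*y^2 - 223*y - 33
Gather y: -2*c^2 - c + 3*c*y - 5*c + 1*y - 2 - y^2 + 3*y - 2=-2*c^2 - 6*c - y^2 + y*(3*c + 4) - 4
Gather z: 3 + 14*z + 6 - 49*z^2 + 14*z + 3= -49*z^2 + 28*z + 12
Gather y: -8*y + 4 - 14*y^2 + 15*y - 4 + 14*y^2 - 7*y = 0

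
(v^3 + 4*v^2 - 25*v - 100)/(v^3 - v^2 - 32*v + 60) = (v^2 + 9*v + 20)/(v^2 + 4*v - 12)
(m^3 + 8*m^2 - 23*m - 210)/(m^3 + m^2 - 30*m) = (m + 7)/m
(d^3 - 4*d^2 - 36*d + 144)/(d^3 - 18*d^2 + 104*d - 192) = (d + 6)/(d - 8)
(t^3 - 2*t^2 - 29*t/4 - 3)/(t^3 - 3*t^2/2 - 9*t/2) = (t^2 - 7*t/2 - 2)/(t*(t - 3))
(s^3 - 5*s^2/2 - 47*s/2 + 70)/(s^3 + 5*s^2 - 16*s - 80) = (s - 7/2)/(s + 4)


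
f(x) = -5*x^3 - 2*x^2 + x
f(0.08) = 0.06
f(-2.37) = 52.96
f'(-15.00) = -3314.00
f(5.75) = -1010.92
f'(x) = -15*x^2 - 4*x + 1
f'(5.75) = -517.94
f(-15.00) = 16410.00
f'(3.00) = -146.00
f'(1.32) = -30.42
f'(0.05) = 0.76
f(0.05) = 0.04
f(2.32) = -70.88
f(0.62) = -1.34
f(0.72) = -2.18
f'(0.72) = -9.66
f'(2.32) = -89.02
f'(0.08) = 0.58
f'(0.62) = -7.25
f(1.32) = -13.66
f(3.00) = -150.00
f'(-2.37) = -73.77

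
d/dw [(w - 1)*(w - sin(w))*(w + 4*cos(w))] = (1 - w)*(w - sin(w))*(4*sin(w) - 1) + (1 - w)*(w + 4*cos(w))*(cos(w) - 1) + (w - sin(w))*(w + 4*cos(w))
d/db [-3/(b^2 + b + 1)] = 3*(2*b + 1)/(b^2 + b + 1)^2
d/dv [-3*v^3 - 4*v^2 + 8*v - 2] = -9*v^2 - 8*v + 8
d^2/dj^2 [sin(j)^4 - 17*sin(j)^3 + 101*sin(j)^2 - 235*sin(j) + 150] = -16*sin(j)^4 + 153*sin(j)^3 - 392*sin(j)^2 + 133*sin(j) + 202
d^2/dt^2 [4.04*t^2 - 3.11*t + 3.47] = 8.08000000000000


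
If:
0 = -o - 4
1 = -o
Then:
No Solution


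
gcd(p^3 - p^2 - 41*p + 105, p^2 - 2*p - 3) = p - 3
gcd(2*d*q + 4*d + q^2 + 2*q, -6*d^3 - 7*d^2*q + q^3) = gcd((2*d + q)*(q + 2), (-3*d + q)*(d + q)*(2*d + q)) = 2*d + q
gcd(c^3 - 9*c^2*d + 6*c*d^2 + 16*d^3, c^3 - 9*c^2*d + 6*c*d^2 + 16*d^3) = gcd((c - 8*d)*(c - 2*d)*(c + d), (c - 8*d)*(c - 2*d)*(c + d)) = c^3 - 9*c^2*d + 6*c*d^2 + 16*d^3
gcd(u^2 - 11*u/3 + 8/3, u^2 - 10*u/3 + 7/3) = u - 1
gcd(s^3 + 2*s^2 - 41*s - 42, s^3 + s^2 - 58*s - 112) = s + 7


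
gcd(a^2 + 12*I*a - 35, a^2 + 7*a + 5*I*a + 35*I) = a + 5*I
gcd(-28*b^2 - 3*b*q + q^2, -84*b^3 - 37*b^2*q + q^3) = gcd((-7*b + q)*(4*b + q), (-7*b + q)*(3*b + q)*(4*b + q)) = -28*b^2 - 3*b*q + q^2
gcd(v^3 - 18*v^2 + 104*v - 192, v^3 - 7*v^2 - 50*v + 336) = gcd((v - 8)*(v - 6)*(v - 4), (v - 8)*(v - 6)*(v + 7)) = v^2 - 14*v + 48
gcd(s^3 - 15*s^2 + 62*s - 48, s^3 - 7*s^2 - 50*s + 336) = s^2 - 14*s + 48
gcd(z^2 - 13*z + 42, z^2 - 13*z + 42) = z^2 - 13*z + 42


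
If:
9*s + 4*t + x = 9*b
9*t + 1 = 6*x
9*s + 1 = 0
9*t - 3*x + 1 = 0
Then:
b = -13/81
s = -1/9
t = -1/9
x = 0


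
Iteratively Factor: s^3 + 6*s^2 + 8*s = (s + 4)*(s^2 + 2*s) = s*(s + 4)*(s + 2)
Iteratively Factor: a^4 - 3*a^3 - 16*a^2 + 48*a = (a - 4)*(a^3 + a^2 - 12*a) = (a - 4)*(a - 3)*(a^2 + 4*a) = a*(a - 4)*(a - 3)*(a + 4)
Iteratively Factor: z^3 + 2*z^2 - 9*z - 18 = (z + 2)*(z^2 - 9) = (z - 3)*(z + 2)*(z + 3)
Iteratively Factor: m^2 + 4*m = (m)*(m + 4)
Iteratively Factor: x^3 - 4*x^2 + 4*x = (x - 2)*(x^2 - 2*x) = x*(x - 2)*(x - 2)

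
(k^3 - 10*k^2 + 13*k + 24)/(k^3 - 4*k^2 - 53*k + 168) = (k + 1)/(k + 7)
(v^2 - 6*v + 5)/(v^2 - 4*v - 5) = (v - 1)/(v + 1)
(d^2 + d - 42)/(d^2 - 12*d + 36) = (d + 7)/(d - 6)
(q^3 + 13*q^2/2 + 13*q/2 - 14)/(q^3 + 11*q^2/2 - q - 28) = (q - 1)/(q - 2)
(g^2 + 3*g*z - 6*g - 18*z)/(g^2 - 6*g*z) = (g^2 + 3*g*z - 6*g - 18*z)/(g*(g - 6*z))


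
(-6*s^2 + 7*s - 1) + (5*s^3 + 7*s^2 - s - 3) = 5*s^3 + s^2 + 6*s - 4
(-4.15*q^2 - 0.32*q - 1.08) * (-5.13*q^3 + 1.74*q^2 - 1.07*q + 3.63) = 21.2895*q^5 - 5.5794*q^4 + 9.4241*q^3 - 16.6013*q^2 - 0.00599999999999978*q - 3.9204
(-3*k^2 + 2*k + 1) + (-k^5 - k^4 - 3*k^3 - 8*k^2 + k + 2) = -k^5 - k^4 - 3*k^3 - 11*k^2 + 3*k + 3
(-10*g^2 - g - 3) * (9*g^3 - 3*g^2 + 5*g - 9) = -90*g^5 + 21*g^4 - 74*g^3 + 94*g^2 - 6*g + 27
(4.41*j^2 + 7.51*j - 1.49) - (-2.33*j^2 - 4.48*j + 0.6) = 6.74*j^2 + 11.99*j - 2.09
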